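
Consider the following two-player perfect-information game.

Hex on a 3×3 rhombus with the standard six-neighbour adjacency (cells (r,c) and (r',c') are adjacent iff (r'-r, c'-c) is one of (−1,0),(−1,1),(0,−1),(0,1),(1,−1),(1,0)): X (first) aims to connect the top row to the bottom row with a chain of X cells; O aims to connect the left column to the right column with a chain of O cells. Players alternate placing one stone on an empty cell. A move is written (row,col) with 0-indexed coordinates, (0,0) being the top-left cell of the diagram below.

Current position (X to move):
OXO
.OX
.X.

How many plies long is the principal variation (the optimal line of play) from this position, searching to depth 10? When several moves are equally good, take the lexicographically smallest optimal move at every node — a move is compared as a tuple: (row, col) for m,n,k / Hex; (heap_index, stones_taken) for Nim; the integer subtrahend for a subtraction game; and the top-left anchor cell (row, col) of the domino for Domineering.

[OXO/.OX/.X.] X move#1: (1,0):-1/OXO/XOX/.X.*, (2,0):-1/OXO/.OX/XX., (2,2):-1/OXO/.OX/.XX
[OXO/XOX/.X.] O move#2: (2,0):+1/OXO/XOX/OX.*, (2,2):-1/OXO/XOX/.XO
[OXO/XOX/OX.] end (terminal -1, X#3); searched OXO/.OX/.X. to 10

PV length from [OXO/.OX/.X.]: 2 plies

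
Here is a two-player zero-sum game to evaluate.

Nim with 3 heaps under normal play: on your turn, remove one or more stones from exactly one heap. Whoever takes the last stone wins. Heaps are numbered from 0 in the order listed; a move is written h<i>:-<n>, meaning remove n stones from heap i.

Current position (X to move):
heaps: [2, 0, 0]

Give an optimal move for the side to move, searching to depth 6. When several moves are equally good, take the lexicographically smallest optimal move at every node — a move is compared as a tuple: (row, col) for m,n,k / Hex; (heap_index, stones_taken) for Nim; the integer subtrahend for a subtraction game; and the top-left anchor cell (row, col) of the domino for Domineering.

X's best at [(2,0,0)]: h0:-2

ply 1, X at (2,0,0) | h0:-1=-1→(1,0,0); h0:-2=+1→(0,0,0)*
ply 2: (0,0,0) is terminal -1 (O); from (2,0,0) depth 6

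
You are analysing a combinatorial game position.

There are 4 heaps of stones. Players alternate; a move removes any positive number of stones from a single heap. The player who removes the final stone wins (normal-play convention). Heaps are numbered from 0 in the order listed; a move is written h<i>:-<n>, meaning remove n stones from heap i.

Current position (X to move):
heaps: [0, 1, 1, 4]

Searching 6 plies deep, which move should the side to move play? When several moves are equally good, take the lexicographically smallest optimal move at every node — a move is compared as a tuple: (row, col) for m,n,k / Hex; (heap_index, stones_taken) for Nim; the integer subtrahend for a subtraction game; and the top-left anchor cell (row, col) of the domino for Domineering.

X's best at [(0,1,1,4)]: h3:-4

p1 X@[(0,1,1,4)]: h1:-1[(0,0,1,4)]-1 h2:-1[(0,1,0,4)]-1 h3:-1[(0,1,1,3)]-1 h3:-2[(0,1,1,2)]-1 h3:-3[(0,1,1,1)]-1 h3:-4[(0,1,1,0)]+1*
p2 O@[(0,1,1,0)]: h1:-1[(0,0,1,0)]-1* h2:-1[(0,1,0,0)]-1
p3 X@[(0,0,1,0)]: h2:-1[(0,0,0,0)]+1*
p4 O@[(0,0,0,0)] terminal -1; root [(0,1,1,4)] d6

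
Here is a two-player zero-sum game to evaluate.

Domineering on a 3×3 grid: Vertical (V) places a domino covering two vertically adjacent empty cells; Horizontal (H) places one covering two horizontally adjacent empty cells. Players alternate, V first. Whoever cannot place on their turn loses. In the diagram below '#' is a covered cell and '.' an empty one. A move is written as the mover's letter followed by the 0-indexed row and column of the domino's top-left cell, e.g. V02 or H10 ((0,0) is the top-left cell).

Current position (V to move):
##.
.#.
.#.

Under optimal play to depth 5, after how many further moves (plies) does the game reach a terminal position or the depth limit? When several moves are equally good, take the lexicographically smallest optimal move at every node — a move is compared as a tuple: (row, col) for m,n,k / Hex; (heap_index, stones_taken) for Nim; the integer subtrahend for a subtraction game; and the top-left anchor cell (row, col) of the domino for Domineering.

p1 V@[##./.#./.#.]: V02[###/.##/.#.]+1* V10[##./##./##.]+1 V12[##./.##/.##]+1
p2 H@[###/.##/.#.] terminal -1; root [##./.#./.#.] d5

PV length from [##./.#./.#.]: 1 ply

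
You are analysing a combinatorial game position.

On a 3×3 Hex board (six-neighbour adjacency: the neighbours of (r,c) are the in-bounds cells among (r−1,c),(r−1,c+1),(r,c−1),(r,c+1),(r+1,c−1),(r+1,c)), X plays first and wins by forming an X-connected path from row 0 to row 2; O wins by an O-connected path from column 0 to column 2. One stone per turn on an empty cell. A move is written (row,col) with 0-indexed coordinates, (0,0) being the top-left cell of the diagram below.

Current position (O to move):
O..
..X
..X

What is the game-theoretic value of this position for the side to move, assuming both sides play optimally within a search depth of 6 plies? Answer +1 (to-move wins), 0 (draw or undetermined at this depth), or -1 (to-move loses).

p1 O@[O../..X/..X]: (0,1)[OO./..X/..X]-1 (0,2)[O.O/..X/..X]+1* (1,0)[O../O.X/..X]-1 (1,1)[O../.OX/..X]-1 (2,0)[O../..X/O.X]-1 (2,1)[O../..X/.OX]-1
p2 X@[O.O/..X/..X]: (0,1)[OXO/..X/..X]-1* (1,0)[O.O/X.X/..X]-1 (1,1)[O.O/.XX/..X]-1 (2,0)[O.O/..X/X.X]-1 (2,1)[O.O/..X/.XX]-1
p3 O@[OXO/..X/..X]: (1,0)[OXO/O.X/..X]-1 (1,1)[OXO/.OX/..X]+1* (2,0)[OXO/..X/O.X]-1 (2,1)[OXO/..X/.OX]-1
p4 X@[OXO/.OX/..X]: (1,0)[OXO/XOX/..X]-1* (2,0)[OXO/.OX/X.X]-1 (2,1)[OXO/.OX/.XX]-1
p5 O@[OXO/XOX/..X]: (2,0)[OXO/XOX/O.X]+1* (2,1)[OXO/XOX/.OX]-1
p6 X@[OXO/XOX/O.X] terminal -1; root [O../..X/..X] d6

value(O../..X/..X, O) = +1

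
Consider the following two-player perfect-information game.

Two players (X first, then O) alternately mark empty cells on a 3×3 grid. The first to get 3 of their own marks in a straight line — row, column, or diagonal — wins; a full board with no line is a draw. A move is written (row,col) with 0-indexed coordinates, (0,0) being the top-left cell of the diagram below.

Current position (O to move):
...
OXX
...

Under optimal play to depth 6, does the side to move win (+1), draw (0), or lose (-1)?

value(.../OXX/..., O) = 0

[.../OXX/...] O move#1: (0,0):+0/O../OXX/...*, (0,1):-1/.O./OXX/..., (0,2):+0/..O/OXX/..., (2,0):+0/.../OXX/O.., (2,1):-1/.../OXX/.O., (2,2):+0/.../OXX/..O
[O../OXX/...] X move#2: (0,1):-1/OX./OXX/..., (0,2):-1/O.X/OXX/..., (2,0):+0/O../OXX/X..*, (2,1):-1/O../OXX/.X., (2,2):-1/O../OXX/..X
[O../OXX/X..] O move#3: (0,1):-1/OO./OXX/X.., (0,2):+0/O.O/OXX/X..*, (2,1):-1/O../OXX/XO., (2,2):-1/O../OXX/X.O
[O.O/OXX/X..] X move#4: (0,1):+0/OXO/OXX/X..*, (2,1):-1/O.O/OXX/XX., (2,2):-1/O.O/OXX/X.X
[OXO/OXX/X..] O move#5: (2,1):+0/OXO/OXX/XO.*, (2,2):-1/OXO/OXX/X.O
[OXO/OXX/XO.] X move#6: (2,2):+0/OXO/OXX/XOX*
[OXO/OXX/XOX] end (terminal +0, O#7); searched .../OXX/... to 6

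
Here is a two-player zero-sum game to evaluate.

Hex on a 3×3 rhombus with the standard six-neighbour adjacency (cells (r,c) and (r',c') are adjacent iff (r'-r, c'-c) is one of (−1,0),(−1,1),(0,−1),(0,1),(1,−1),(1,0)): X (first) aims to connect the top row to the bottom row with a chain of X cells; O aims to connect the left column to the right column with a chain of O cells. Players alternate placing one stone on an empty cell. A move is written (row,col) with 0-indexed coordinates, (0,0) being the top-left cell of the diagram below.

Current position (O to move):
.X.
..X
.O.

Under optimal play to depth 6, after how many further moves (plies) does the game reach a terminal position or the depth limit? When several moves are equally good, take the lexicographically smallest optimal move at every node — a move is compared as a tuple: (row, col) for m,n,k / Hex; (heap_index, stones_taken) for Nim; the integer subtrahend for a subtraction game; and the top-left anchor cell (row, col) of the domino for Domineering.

PV length from [.X./..X/.O.]: 5 plies

p1 O@[.X./..X/.O.]: (0,0)[OX./..X/.O.]-1 (0,2)[.XO/..X/.O.]-1 (1,0)[.X./O.X/.O.]-1 (1,1)[.X./.OX/.O.]+1* (2,0)[.X./..X/OO.]-1 (2,2)[.X./..X/.OO]-1
p2 X@[.X./.OX/.O.]: (0,0)[XX./.OX/.O.]-1* (0,2)[.XX/.OX/.O.]-1 (1,0)[.X./XOX/.O.]-1 (2,0)[.X./.OX/XO.]-1 (2,2)[.X./.OX/.OX]-1
p3 O@[XX./.OX/.O.]: (0,2)[XXO/.OX/.O.]+1* (1,0)[XX./OOX/.O.]+1 (2,0)[XX./.OX/OO.]+1 (2,2)[XX./.OX/.OO]+1
p4 X@[XXO/.OX/.O.]: (1,0)[XXO/XOX/.O.]-1* (2,0)[XXO/.OX/XO.]-1 (2,2)[XXO/.OX/.OX]-1
p5 O@[XXO/XOX/.O.]: (2,0)[XXO/XOX/OO.]+1* (2,2)[XXO/XOX/.OO]-1
p6 X@[XXO/XOX/OO.] terminal -1; root [.X./..X/.O.] d6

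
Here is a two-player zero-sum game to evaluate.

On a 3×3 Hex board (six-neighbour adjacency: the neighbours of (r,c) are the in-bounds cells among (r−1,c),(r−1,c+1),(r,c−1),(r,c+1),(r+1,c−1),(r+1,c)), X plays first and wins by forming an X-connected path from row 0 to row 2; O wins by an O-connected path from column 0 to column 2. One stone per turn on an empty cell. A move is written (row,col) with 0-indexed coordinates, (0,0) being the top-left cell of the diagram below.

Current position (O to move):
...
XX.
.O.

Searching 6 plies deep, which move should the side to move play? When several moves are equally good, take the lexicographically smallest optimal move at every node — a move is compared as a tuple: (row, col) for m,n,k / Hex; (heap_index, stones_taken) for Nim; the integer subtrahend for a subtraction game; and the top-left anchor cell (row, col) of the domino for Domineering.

p1 O@[.../XX./.O.]: (0,0)[O../XX./.O.]-1 (0,1)[.O./XX./.O.]-1 (0,2)[..O/XX./.O.]-1 (1,2)[.../XXO/.O.]-1 (2,0)[.../XX./OO.]+1* (2,2)[.../XX./.OO]-1
p2 X@[.../XX./OO.]: (0,0)[X../XX./OO.]-1* (0,1)[.X./XX./OO.]-1 (0,2)[..X/XX./OO.]-1 (1,2)[.../XXX/OO.]-1 (2,2)[.../XX./OOX]-1
p3 O@[X../XX./OO.]: (0,1)[XO./XX./OO.]+1* (0,2)[X.O/XX./OO.]+1 (1,2)[X../XXO/OO.]+1 (2,2)[X../XX./OOO]+1
p4 X@[XO./XX./OO.]: (0,2)[XOX/XX./OO.]-1* (1,2)[XO./XXX/OO.]-1 (2,2)[XO./XX./OOX]-1
p5 O@[XOX/XX./OO.]: (1,2)[XOX/XXO/OO.]+1* (2,2)[XOX/XX./OOO]+1
p6 X@[XOX/XXO/OO.] terminal -1; root [.../XX./.O.] d6

O's best at [.../XX./.O.]: (2,0)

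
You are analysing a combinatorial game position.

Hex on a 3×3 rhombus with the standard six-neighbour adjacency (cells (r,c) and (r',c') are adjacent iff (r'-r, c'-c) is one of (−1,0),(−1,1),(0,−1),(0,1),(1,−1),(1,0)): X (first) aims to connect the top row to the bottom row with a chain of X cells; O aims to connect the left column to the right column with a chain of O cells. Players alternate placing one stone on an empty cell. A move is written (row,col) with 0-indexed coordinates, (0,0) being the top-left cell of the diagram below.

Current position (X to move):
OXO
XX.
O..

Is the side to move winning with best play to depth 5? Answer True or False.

ply 1, X at OXO/XX./O.. | (1,2)=+1→OXO/XXX/O..*; (2,1)=+1→OXO/XX./OX.; (2,2)=+1→OXO/XX./O.X
ply 2, O at OXO/XXX/O.. | (2,1)=-1→OXO/XXX/OO.*; (2,2)=-1→OXO/XXX/O.O
ply 3, X at OXO/XXX/OO. | (2,2)=+1→OXO/XXX/OOX*
ply 4: OXO/XXX/OOX is terminal -1 (O); from OXO/XX./O.. depth 5

X winning at [OXO/XX./O..]: True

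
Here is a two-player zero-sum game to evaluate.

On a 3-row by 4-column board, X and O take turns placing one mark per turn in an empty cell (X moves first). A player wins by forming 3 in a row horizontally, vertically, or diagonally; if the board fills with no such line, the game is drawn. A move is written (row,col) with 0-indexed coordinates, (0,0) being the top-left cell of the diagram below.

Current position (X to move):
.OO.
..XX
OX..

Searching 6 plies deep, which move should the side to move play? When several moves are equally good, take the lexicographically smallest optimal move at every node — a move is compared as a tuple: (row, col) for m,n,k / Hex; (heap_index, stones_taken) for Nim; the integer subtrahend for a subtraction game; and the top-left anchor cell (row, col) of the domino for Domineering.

X's best at [.OO./..XX/OX..]: (0,3)

p1 X@[.OO./..XX/OX..]: (0,0)[XOO./..XX/OX..]-1 (0,3)[.OOX/..XX/OX..]+1* (1,0)[.OO./X.XX/OX..]-1 (1,1)[.OO./.XXX/OX..]+1 (2,2)[.OO./..XX/OXX.]-1 (2,3)[.OO./..XX/OX.X]-1
p2 O@[.OOX/..XX/OX..] terminal -1; root [.OO./..XX/OX..] d6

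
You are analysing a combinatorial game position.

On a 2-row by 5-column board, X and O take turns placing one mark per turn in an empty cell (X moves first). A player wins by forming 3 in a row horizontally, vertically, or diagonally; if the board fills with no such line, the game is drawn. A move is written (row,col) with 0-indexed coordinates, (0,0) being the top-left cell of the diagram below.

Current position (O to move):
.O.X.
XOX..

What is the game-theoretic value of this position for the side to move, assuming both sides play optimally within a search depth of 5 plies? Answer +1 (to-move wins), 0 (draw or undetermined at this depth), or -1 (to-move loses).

ply 1, O at .O.X./XOX.. | (0,0)=+0→OO.X./XOX..*; (0,2)=+0→.OOX./XOX..; (0,4)=+0→.O.XO/XOX..; (1,3)=+0→.O.X./XOXO.; (1,4)=+0→.O.X./XOX.O
ply 2, X at OO.X./XOX.. | (0,2)=+0→OOXX./XOX..*; (0,4)=-1→OO.XX/XOX..; (1,3)=-1→OO.X./XOXX.; (1,4)=-1→OO.X./XOX.X
ply 3, O at OOXX./XOX.. | (0,4)=+0→OOXXO/XOX..*; (1,3)=-1→OOXX./XOXO.; (1,4)=-1→OOXX./XOX.O
ply 4, X at OOXXO/XOX.. | (1,3)=+0→OOXXO/XOXX.*; (1,4)=+0→OOXXO/XOX.X
ply 5, O at OOXXO/XOXX. | (1,4)=+0→OOXXO/XOXXO*
ply 6: OOXXO/XOXXO is terminal +0 (X); from .O.X./XOX.. depth 5

value(.O.X./XOX.., O) = 0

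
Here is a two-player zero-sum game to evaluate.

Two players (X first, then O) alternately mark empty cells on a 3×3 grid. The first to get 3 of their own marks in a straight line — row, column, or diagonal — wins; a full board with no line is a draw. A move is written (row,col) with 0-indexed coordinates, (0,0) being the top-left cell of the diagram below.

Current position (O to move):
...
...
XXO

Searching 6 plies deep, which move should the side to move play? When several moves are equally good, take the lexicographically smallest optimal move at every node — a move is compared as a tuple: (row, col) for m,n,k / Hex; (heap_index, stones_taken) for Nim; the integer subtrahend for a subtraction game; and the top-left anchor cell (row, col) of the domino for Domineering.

ply 1, O at .../.../XXO | (0,0)=-1→O../.../XXO; (0,1)=+0→.O./.../XXO; (0,2)=+1→..O/.../XXO*; (1,0)=-1→.../O../XXO; (1,1)=+0→.../.O./XXO; (1,2)=+1→.../..O/XXO
ply 2, X at ..O/.../XXO | (0,0)=-1→X.O/.../XXO*; (0,1)=-1→.XO/.../XXO; (1,0)=-1→..O/X../XXO; (1,1)=-1→..O/.X./XXO; (1,2)=-1→..O/..X/XXO
ply 3, O at X.O/.../XXO | (0,1)=-1→XOO/.../XXO; (1,0)=+0→X.O/O../XXO; (1,1)=-1→X.O/.O./XXO; (1,2)=+1→X.O/..O/XXO*
ply 4: X.O/..O/XXO is terminal -1 (X); from .../.../XXO depth 6

O's best at [.../.../XXO]: (0,2)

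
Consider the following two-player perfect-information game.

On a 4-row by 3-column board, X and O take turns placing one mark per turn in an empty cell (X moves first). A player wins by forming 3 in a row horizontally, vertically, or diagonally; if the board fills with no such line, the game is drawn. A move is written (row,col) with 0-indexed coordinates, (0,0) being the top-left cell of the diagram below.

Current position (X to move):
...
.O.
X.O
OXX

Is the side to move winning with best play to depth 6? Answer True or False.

X winning at [.../.O./X.O/OXX]: False

p1 X@[.../.O./X.O/OXX]: (0,0)[X../.O./X.O/OXX]+0* (0,1)[.X./.O./X.O/OXX]-1 (0,2)[..X/.O./X.O/OXX]-1 (1,0)[.../XO./X.O/OXX]-1 (1,2)[.../.OX/X.O/OXX]-1 (2,1)[.../.O./XXO/OXX]-1
p2 O@[X../.O./X.O/OXX]: (0,1)[XO./.O./X.O/OXX]-1 (0,2)[X.O/.O./X.O/OXX]-1 (1,0)[X../OO./X.O/OXX]+0* (1,2)[X../.OO/X.O/OXX]-1 (2,1)[X../.O./XOO/OXX]-1
p3 X@[X../OO./X.O/OXX]: (0,1)[XX./OO./X.O/OXX]-1 (0,2)[X.X/OO./X.O/OXX]-1 (1,2)[X../OOX/X.O/OXX]+0* (2,1)[X../OO./XXO/OXX]-1
p4 O@[X../OOX/X.O/OXX]: (0,1)[XO./OOX/X.O/OXX]+0* (0,2)[X.O/OOX/X.O/OXX]+0 (2,1)[X../OOX/XOO/OXX]+0
p5 X@[XO./OOX/X.O/OXX]: (0,2)[XOX/OOX/X.O/OXX]-1 (2,1)[XO./OOX/XXO/OXX]+0*
p6 O@[XO./OOX/XXO/OXX]: (0,2)[XOO/OOX/XXO/OXX]+0*
p7 X@[XOO/OOX/XXO/OXX] terminal +0; root [.../.O./X.O/OXX] d6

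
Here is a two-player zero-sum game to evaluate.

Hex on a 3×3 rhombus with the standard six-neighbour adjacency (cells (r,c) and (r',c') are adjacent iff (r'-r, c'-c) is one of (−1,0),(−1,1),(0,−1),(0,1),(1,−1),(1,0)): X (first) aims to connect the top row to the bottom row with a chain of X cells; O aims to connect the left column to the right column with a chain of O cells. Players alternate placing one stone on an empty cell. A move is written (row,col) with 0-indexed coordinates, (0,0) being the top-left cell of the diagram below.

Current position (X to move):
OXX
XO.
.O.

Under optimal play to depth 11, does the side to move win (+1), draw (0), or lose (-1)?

ply 1, X at OXX/XO./.O. | (1,2)=+1→OXX/XOX/.O.*; (2,0)=+1→OXX/XO./XO.; (2,2)=+1→OXX/XO./.OX
ply 2, O at OXX/XOX/.O. | (2,0)=-1→OXX/XOX/OO.*; (2,2)=-1→OXX/XOX/.OO
ply 3, X at OXX/XOX/OO. | (2,2)=+1→OXX/XOX/OOX*
ply 4: OXX/XOX/OOX is terminal -1 (O); from OXX/XO./.O. depth 11

value(OXX/XO./.O., X) = +1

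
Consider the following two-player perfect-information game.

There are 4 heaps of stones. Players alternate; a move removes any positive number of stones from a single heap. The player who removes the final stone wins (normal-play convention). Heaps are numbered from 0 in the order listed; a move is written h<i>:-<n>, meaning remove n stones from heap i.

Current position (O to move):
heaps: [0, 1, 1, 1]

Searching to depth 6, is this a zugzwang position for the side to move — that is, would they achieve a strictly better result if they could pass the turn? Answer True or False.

zugzwang((0,1,1,1), O) = False

ply 1, O at (0,1,1,1) | h1:-1=+1→(0,0,1,1)*; h2:-1=+1→(0,1,0,1); h3:-1=+1→(0,1,1,0)
ply 2, X at (0,0,1,1) | h2:-1=-1→(0,0,0,1)*; h3:-1=-1→(0,0,1,0)
ply 3, O at (0,0,0,1) | h3:-1=+1→(0,0,0,0)*
ply 4: (0,0,0,0) is terminal -1 (X); from (0,1,1,1) depth 6
if O skipped the turn, X would face:
~ ply 1, X at (0,1,1,1) | h1:-1=+1→(0,0,1,1)*; h2:-1=+1→(0,1,0,1); h3:-1=+1→(0,1,1,0)
~ ply 2, O at (0,0,1,1) | h2:-1=-1→(0,0,0,1)*; h3:-1=-1→(0,0,1,0)
~ ply 3, X at (0,0,0,1) | h3:-1=+1→(0,0,0,0)*
~ ply 4: (0,0,0,0) is terminal -1 (O); from (0,1,1,1) depth 6
compare (O): move=+1 vs pass=-1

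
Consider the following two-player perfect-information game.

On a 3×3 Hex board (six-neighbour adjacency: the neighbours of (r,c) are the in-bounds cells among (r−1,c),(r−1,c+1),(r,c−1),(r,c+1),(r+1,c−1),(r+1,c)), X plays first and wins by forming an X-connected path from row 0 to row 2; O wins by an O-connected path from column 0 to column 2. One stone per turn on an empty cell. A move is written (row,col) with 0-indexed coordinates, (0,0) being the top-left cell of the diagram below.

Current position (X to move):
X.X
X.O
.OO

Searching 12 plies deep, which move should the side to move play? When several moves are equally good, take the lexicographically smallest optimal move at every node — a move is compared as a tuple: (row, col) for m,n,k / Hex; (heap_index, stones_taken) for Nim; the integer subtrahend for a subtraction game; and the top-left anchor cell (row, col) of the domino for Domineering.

[X.X/X.O/.OO] X move#1: (0,1):-1/XXX/X.O/.OO, (1,1):-1/X.X/XXO/.OO, (2,0):+1/X.X/X.O/XOO*
[X.X/X.O/XOO] end (terminal -1, O#2); searched X.X/X.O/.OO to 12

X's best at [X.X/X.O/.OO]: (2,0)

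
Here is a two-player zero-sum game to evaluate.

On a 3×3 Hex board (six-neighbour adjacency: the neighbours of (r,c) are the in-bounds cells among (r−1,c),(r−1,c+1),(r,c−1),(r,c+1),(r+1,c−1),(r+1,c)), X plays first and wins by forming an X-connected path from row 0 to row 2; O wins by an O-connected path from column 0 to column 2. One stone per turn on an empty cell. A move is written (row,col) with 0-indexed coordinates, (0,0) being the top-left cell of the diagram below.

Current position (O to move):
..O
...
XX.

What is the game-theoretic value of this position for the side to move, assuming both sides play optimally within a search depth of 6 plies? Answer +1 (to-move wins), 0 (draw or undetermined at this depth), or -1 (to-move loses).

value(..O/.../XX., O) = +1

[..O/.../XX.] O move#1: (0,0):-1/O.O/.../XX., (0,1):+1/.OO/.../XX.*, (1,0):+1/..O/O../XX., (1,1):-1/..O/.O./XX., (1,2):-1/..O/..O/XX., (2,2):-1/..O/.../XXO
[.OO/.../XX.] X move#2: (0,0):-1/XOO/.../XX.*, (1,0):-1/.OO/X../XX., (1,1):-1/.OO/.X./XX., (1,2):-1/.OO/..X/XX., (2,2):-1/.OO/.../XXX
[XOO/.../XX.] O move#3: (1,0):+1/XOO/O../XX.*, (1,1):-1/XOO/.O./XX., (1,2):-1/XOO/..O/XX., (2,2):-1/XOO/.../XXO
[XOO/O../XX.] end (terminal -1, X#4); searched ..O/.../XX. to 6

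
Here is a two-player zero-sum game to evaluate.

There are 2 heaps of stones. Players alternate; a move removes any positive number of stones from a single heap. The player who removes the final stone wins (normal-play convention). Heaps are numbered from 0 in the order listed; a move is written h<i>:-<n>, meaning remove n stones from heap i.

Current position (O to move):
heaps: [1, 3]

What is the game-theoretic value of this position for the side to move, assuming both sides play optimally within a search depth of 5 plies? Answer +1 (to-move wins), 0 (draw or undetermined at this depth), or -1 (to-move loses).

ply 1, O at (1,3) | h0:-1=-1→(0,3); h1:-1=-1→(1,2); h1:-2=+1→(1,1)*; h1:-3=-1→(1,0)
ply 2, X at (1,1) | h0:-1=-1→(0,1)*; h1:-1=-1→(1,0)
ply 3, O at (0,1) | h1:-1=+1→(0,0)*
ply 4: (0,0) is terminal -1 (X); from (1,3) depth 5

value((1,3), O) = +1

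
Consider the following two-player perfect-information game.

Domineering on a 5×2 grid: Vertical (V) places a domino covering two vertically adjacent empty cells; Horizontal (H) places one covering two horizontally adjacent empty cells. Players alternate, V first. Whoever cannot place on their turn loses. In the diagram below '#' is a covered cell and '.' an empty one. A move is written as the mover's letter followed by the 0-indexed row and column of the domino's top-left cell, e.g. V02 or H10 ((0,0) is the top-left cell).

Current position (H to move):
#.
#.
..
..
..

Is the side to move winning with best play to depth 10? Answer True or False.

p1 H@[#./#./../../..]: H20[#./#./##/../..]-1 H30[#./#./../##/..]+1* H40[#./#./../../##]-1
p2 V@[#./#./../##/..]: V01[##/##/../##/..]-1* V11[#./##/.#/##/..]-1
p3 H@[##/##/../##/..]: H20[##/##/##/##/..]+1* H40[##/##/../##/##]+1
p4 V@[##/##/##/##/..] terminal -1; root [#./#./../../..] d10

H winning at [#./#./../../..]: True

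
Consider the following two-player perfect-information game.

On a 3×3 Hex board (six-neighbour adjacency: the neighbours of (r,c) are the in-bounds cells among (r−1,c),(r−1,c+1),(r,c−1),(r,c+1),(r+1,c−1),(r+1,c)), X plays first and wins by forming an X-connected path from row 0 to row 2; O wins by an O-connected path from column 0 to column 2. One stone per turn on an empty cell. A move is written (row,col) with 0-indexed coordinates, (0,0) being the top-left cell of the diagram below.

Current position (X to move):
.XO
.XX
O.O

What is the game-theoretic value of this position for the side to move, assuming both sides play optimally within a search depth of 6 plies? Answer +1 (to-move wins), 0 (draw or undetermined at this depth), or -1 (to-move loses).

value(.XO/.XX/O.O, X) = +1

ply 1, X at .XO/.XX/O.O | (0,0)=-1→XXO/.XX/O.O; (1,0)=-1→.XO/XXX/O.O; (2,1)=+1→.XO/.XX/OXO*
ply 2: .XO/.XX/OXO is terminal -1 (O); from .XO/.XX/O.O depth 6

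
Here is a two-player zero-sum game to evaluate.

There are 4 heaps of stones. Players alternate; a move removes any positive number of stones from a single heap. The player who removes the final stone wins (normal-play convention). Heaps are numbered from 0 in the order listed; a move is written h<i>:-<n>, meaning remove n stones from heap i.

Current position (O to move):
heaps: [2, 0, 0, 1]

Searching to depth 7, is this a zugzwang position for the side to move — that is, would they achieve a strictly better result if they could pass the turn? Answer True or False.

ply 1, O at (2,0,0,1) | h0:-1=+1→(1,0,0,1)*; h0:-2=-1→(0,0,0,1); h3:-1=-1→(2,0,0,0)
ply 2, X at (1,0,0,1) | h0:-1=-1→(0,0,0,1)*; h3:-1=-1→(1,0,0,0)
ply 3, O at (0,0,0,1) | h3:-1=+1→(0,0,0,0)*
ply 4: (0,0,0,0) is terminal -1 (X); from (2,0,0,1) depth 7
if O skipped the turn, X would face:
~ ply 1, X at (2,0,0,1) | h0:-1=+1→(1,0,0,1)*; h0:-2=-1→(0,0,0,1); h3:-1=-1→(2,0,0,0)
~ ply 2, O at (1,0,0,1) | h0:-1=-1→(0,0,0,1)*; h3:-1=-1→(1,0,0,0)
~ ply 3, X at (0,0,0,1) | h3:-1=+1→(0,0,0,0)*
~ ply 4: (0,0,0,0) is terminal -1 (O); from (2,0,0,1) depth 7
compare (O): move=+1 vs pass=-1

zugzwang((2,0,0,1), O) = False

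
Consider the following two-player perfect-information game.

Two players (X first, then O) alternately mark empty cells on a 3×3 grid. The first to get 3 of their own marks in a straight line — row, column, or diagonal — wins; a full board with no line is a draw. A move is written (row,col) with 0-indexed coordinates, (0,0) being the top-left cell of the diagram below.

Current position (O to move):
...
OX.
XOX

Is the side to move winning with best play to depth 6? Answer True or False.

ply 1, O at .../OX./XOX | (0,0)=-1→O../OX./XOX*; (0,1)=-1→.O./OX./XOX; (0,2)=-1→..O/OX./XOX; (1,2)=-1→.../OXO/XOX
ply 2, X at O../OX./XOX | (0,1)=+0→OX./OX./XOX; (0,2)=+1→O.X/OX./XOX*; (1,2)=+0→O../OXX/XOX
ply 3: O.X/OX./XOX is terminal -1 (O); from .../OX./XOX depth 6

O winning at [.../OX./XOX]: False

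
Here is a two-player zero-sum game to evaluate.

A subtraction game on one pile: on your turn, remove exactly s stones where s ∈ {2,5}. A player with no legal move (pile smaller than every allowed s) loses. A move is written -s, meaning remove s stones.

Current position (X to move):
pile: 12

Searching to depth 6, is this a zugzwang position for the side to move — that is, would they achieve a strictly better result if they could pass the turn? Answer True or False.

p1 X@[12]: -2[10]-1 -5[7]+1*
p2 O@[7]: -2[5]-1* -5[2]-1
p3 X@[5]: -2[3]-1 -5[0]+1*
p4 O@[0] terminal -1; root [12] d6
if X skipped the turn, O would face:
~ p1 O@[12]: -2[10]-1 -5[7]+1*
~ p2 X@[7]: -2[5]-1* -5[2]-1
~ p3 O@[5]: -2[3]-1 -5[0]+1*
~ p4 X@[0] terminal -1; root [12] d6
compare (X): move=+1 vs pass=-1

zugzwang(12, X) = False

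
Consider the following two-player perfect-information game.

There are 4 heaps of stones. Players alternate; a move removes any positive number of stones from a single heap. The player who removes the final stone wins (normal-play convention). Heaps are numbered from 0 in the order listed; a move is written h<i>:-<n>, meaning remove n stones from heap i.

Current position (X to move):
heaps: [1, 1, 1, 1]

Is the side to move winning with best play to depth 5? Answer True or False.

X winning at [(1,1,1,1)]: False

[(1,1,1,1)] X move#1: h0:-1:-1/(0,1,1,1)*, h1:-1:-1/(1,0,1,1), h2:-1:-1/(1,1,0,1), h3:-1:-1/(1,1,1,0)
[(0,1,1,1)] O move#2: h1:-1:+1/(0,0,1,1)*, h2:-1:+1/(0,1,0,1), h3:-1:+1/(0,1,1,0)
[(0,0,1,1)] X move#3: h2:-1:-1/(0,0,0,1)*, h3:-1:-1/(0,0,1,0)
[(0,0,0,1)] O move#4: h3:-1:+1/(0,0,0,0)*
[(0,0,0,0)] end (terminal -1, X#5); searched (1,1,1,1) to 5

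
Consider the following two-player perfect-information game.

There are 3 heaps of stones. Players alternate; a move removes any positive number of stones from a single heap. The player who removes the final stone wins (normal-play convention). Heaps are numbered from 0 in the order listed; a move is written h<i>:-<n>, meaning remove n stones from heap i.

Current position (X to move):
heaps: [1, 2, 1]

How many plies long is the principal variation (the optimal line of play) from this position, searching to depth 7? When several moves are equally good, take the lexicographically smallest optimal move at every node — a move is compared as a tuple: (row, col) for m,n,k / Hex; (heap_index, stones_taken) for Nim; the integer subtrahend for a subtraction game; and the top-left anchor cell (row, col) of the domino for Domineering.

ply 1, X at (1,2,1) | h0:-1=-1→(0,2,1); h1:-1=-1→(1,1,1); h1:-2=+1→(1,0,1)*; h2:-1=-1→(1,2,0)
ply 2, O at (1,0,1) | h0:-1=-1→(0,0,1)*; h2:-1=-1→(1,0,0)
ply 3, X at (0,0,1) | h2:-1=+1→(0,0,0)*
ply 4: (0,0,0) is terminal -1 (O); from (1,2,1) depth 7

PV length from [(1,2,1)]: 3 plies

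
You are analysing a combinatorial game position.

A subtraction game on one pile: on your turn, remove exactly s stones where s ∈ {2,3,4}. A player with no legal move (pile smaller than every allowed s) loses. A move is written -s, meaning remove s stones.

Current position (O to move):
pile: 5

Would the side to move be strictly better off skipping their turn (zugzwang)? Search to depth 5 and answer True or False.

p1 O@[5]: -2[3]-1 -3[2]-1 -4[1]+1*
p2 X@[1] terminal -1; root [5] d5
if O skipped the turn, X would face:
~ p1 X@[5]: -2[3]-1 -3[2]-1 -4[1]+1*
~ p2 O@[1] terminal -1; root [5] d5
compare (O): move=+1 vs pass=-1

zugzwang(5, O) = False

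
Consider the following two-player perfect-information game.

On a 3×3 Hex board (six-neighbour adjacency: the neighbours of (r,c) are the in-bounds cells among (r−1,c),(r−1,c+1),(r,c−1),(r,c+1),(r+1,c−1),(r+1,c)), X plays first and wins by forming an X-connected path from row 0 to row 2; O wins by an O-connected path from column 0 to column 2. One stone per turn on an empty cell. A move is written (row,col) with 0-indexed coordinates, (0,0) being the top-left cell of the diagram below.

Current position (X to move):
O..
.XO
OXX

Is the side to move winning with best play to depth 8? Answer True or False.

X winning at [O../.XO/OXX]: True

p1 X@[O../.XO/OXX]: (0,1)[OX./.XO/OXX]+1* (0,2)[O.X/.XO/OXX]+1 (1,0)[O../XXO/OXX]+1
p2 O@[OX./.XO/OXX] terminal -1; root [O../.XO/OXX] d8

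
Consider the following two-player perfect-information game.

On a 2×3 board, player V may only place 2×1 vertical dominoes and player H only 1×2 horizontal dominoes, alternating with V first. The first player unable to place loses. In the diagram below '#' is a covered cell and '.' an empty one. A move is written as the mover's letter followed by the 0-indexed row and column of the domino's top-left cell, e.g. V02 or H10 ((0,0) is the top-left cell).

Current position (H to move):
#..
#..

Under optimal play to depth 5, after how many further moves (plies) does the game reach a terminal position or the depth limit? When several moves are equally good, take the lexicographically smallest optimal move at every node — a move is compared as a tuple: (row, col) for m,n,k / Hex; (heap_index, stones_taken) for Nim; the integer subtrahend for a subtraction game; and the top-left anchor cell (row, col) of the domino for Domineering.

PV length from [#../#..]: 1 ply

p1 H@[#../#..]: H01[###/#..]+1* H11[#../###]+1
p2 V@[###/#..] terminal -1; root [#../#..] d5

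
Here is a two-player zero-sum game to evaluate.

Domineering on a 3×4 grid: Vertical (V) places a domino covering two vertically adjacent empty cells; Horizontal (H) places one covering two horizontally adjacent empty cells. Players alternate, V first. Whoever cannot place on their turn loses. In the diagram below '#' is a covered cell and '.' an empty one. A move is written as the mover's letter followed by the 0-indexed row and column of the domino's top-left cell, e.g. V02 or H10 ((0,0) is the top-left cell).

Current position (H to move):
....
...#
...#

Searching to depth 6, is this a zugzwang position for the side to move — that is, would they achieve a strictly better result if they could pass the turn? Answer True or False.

zugzwang(..../...#/...#, H) = False

p1 H@[..../...#/...#]: H00[##../...#/...#]-1 H01[.##./...#/...#]-1 H02[..##/...#/...#]-1 H10[..../##.#/...#]+1* H11[..../.###/...#]+1 H20[..../...#/##.#]-1 H21[..../...#/.###]-1
p2 V@[..../##.#/...#]: V02[..#./####/...#]-1* V12[..../####/..##]-1
p3 H@[..#./####/...#]: H00[###./####/...#]+1* H20[..#./####/##.#]+1 H21[..#./####/.###]+1
p4 V@[###./####/...#] terminal -1; root [..../...#/...#] d6
suppose H passes — search the same position with V to move:
pass> p1 V@[..../...#/...#]: V00[#.../#..#/...#]-1 V01[.#../.#.#/...#]+1* V02[..#./..##/...#]-1 V10[..../#..#/#..#]-1 V11[..../.#.#/.#.#]+1 V12[..../..##/..##]-1
pass> p2 H@[.#../.#.#/...#]: H02[.###/.#.#/...#]-1* H20[.#../.#.#/##.#]-1 H21[.#../.#.#/.###]-1
pass> p3 V@[.###/.#.#/...#]: V00[####/##.#/...#]-1 V10[.###/##.#/#..#]-1 V12[.###/.###/..##]+1*
pass> p4 H@[.###/.###/..##]: H20[.###/.###/####]-1*
pass> p5 V@[.###/.###/####]: V00[####/####/####]+1*
pass> p6 H@[####/####/####] terminal -1; root [..../...#/...#] d6
for H: play +1, pass -1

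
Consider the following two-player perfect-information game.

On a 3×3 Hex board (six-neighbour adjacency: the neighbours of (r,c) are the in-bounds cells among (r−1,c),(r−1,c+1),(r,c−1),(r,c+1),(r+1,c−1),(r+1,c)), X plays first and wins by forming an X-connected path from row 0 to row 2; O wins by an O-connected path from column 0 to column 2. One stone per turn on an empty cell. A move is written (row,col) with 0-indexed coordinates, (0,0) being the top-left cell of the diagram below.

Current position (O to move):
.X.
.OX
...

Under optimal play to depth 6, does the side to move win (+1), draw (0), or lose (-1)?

p1 O@[.X./.OX/...]: (0,0)[OX./.OX/...]-1 (0,2)[.XO/.OX/...]+1* (1,0)[.X./OOX/...]-1 (2,0)[.X./.OX/O..]-1 (2,1)[.X./.OX/.O.]+1 (2,2)[.X./.OX/..O]+1
p2 X@[.XO/.OX/...]: (0,0)[XXO/.OX/...]-1* (1,0)[.XO/XOX/...]-1 (2,0)[.XO/.OX/X..]-1 (2,1)[.XO/.OX/.X.]-1 (2,2)[.XO/.OX/..X]-1
p3 O@[XXO/.OX/...]: (1,0)[XXO/OOX/...]+1* (2,0)[XXO/.OX/O..]+1 (2,1)[XXO/.OX/.O.]+1 (2,2)[XXO/.OX/..O]+1
p4 X@[XXO/OOX/...] terminal -1; root [.X./.OX/...] d6

value(.X./.OX/..., O) = +1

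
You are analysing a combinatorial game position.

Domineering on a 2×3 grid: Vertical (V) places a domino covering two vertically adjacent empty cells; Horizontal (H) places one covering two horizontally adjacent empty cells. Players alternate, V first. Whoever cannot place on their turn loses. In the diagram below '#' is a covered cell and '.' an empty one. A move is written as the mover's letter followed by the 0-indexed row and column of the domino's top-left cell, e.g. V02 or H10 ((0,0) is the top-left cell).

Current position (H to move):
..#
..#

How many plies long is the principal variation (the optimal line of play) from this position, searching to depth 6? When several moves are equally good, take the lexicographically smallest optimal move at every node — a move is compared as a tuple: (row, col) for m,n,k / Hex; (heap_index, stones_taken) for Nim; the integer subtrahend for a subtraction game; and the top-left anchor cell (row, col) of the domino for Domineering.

[..#/..#] H move#1: H00:+1/###/..#*, H10:+1/..#/###
[###/..#] end (terminal -1, V#2); searched ..#/..# to 6

PV length from [..#/..#]: 1 ply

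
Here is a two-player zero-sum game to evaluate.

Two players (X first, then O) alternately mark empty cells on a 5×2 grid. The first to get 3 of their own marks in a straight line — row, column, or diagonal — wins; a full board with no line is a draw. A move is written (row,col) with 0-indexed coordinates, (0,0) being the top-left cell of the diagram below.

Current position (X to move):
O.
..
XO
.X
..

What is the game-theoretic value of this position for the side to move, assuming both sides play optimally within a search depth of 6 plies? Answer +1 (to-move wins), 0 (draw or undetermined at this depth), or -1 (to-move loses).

value(O./../XO/.X/.., X) = +1

[O./../XO/.X/..] X move#1: (0,1):+0/OX/../XO/.X/.., (1,0):+0/O./X./XO/.X/.., (1,1):+0/O./.X/XO/.X/.., (3,0):+1/O./../XO/XX/..*, (4,0):+0/O./../XO/.X/X., (4,1):+0/O./../XO/.X/.X
[O./../XO/XX/..] O move#2: (0,1):-1/OO/../XO/XX/..*, (1,0):-1/O./O./XO/XX/.., (1,1):-1/O./.O/XO/XX/.., (4,0):-1/O./../XO/XX/O., (4,1):-1/O./../XO/XX/.O
[OO/../XO/XX/..] X move#3: (1,0):+1/OO/X./XO/XX/..*, (1,1):+1/OO/.X/XO/XX/.., (4,0):+1/OO/../XO/XX/X., (4,1):-1/OO/../XO/XX/.X
[OO/X./XO/XX/..] end (terminal -1, O#4); searched O./../XO/.X/.. to 6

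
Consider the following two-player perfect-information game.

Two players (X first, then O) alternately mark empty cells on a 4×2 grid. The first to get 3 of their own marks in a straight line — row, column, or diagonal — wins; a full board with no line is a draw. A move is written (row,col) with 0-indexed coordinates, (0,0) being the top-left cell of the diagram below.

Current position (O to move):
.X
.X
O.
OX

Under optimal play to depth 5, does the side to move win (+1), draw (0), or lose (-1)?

ply 1, O at .X/.X/O./OX | (0,0)=-1→OX/.X/O./OX; (1,0)=+1→.X/OX/O./OX*; (2,1)=+0→.X/.X/OO/OX
ply 2: .X/OX/O./OX is terminal -1 (X); from .X/.X/O./OX depth 5

value(.X/.X/O./OX, O) = +1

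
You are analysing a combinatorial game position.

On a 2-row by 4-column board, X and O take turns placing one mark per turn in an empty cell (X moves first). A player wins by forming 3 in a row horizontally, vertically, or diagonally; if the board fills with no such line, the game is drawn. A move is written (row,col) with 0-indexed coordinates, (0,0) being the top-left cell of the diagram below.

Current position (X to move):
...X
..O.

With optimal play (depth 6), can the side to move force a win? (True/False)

X winning at [...X/..O.]: False

ply 1, X at ...X/..O. | (0,0)=-1→X..X/..O.; (0,1)=+0→.X.X/..O.*; (0,2)=+0→..XX/..O.; (1,0)=+0→...X/X.O.; (1,1)=+0→...X/.XO.; (1,3)=+0→...X/..OX
ply 2, O at .X.X/..O. | (0,0)=-1→OX.X/..O.; (0,2)=+0→.XOX/..O.*; (1,0)=-1→.X.X/O.O.; (1,1)=-1→.X.X/.OO.; (1,3)=-1→.X.X/..OO
ply 3, X at .XOX/..O. | (0,0)=-1→XXOX/..O.; (1,0)=+0→.XOX/X.O.*; (1,1)=+0→.XOX/.XO.; (1,3)=+0→.XOX/..OX
ply 4, O at .XOX/X.O. | (0,0)=+0→OXOX/X.O.*; (1,1)=+0→.XOX/XOO.; (1,3)=+0→.XOX/X.OO
ply 5, X at OXOX/X.O. | (1,1)=+0→OXOX/XXO.*; (1,3)=+0→OXOX/X.OX
ply 6, O at OXOX/XXO. | (1,3)=+0→OXOX/XXOO*
ply 7: OXOX/XXOO is terminal +0 (X); from ...X/..O. depth 6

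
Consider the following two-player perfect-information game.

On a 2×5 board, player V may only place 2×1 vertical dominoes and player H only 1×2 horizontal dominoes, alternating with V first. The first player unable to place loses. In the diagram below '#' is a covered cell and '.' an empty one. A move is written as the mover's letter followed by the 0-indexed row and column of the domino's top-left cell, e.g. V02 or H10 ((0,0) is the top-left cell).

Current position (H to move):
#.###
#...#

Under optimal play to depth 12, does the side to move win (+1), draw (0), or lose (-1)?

value(#.###/#...#, H) = +1

p1 H@[#.###/#...#]: H11[#.###/###.#]+1* H12[#.###/#.###]-1
p2 V@[#.###/###.#] terminal -1; root [#.###/#...#] d12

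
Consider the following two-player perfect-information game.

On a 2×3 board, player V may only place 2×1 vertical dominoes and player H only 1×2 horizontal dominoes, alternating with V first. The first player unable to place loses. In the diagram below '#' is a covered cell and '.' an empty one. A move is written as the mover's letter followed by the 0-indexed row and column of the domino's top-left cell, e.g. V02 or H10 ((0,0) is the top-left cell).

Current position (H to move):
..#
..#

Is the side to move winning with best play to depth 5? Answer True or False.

ply 1, H at ..#/..# | H00=+1→###/..#*; H10=+1→..#/###
ply 2: ###/..# is terminal -1 (V); from ..#/..# depth 5

H winning at [..#/..#]: True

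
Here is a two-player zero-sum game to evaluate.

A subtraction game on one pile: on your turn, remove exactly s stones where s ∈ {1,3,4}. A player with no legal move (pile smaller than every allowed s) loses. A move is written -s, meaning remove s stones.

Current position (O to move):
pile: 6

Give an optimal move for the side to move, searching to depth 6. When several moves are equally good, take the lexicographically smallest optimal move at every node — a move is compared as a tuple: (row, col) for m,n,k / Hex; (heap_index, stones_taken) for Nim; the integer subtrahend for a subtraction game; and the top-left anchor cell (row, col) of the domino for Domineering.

[6] O move#1: -1:-1/5, -3:-1/3, -4:+1/2*
[2] X move#2: -1:-1/1*
[1] O move#3: -1:+1/0*
[0] end (terminal -1, X#4); searched 6 to 6

O's best at [6]: -4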